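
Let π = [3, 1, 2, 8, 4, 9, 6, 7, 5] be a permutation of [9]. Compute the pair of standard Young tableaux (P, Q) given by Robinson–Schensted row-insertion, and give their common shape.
P = [1, 2, 4, 5, 7] / [3, 6, 9] / [8];  Q = [1, 3, 4, 6, 8] / [2, 5, 7] / [9];  common shape = (5, 3, 1)

Row-insert the values π_1, π_2, … into P one at a time, bumping the leftmost entry strictly greater than the inserted value down to the next row. The recording tableau Q records, in position (i, j), the step at which that cell was added to P.
  Insert 3 (step 1): P = [3];  Q = [1]
  Insert 1 (step 2): P = [1] / [3];  Q = [1] / [2]
  Insert 2 (step 3): P = [1, 2] / [3];  Q = [1, 3] / [2]
  Insert 8 (step 4): P = [1, 2, 8] / [3];  Q = [1, 3, 4] / [2]
  Insert 4 (step 5): P = [1, 2, 4] / [3, 8];  Q = [1, 3, 4] / [2, 5]
  Insert 9 (step 6): P = [1, 2, 4, 9] / [3, 8];  Q = [1, 3, 4, 6] / [2, 5]
  Insert 6 (step 7): P = [1, 2, 4, 6] / [3, 8, 9];  Q = [1, 3, 4, 6] / [2, 5, 7]
  Insert 7 (step 8): P = [1, 2, 4, 6, 7] / [3, 8, 9];  Q = [1, 3, 4, 6, 8] / [2, 5, 7]
  Insert 5 (step 9): P = [1, 2, 4, 5, 7] / [3, 6, 9] / [8];  Q = [1, 3, 4, 6, 8] / [2, 5, 7] / [9]
Final shape: (5, 3, 1).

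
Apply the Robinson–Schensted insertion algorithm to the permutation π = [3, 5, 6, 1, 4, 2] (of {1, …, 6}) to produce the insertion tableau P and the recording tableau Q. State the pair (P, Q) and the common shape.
P = [1, 2, 6] / [3, 4] / [5];  Q = [1, 2, 3] / [4, 5] / [6];  common shape = (3, 2, 1)

Row-insert the values π_1, π_2, … into P one at a time, bumping the leftmost entry strictly greater than the inserted value down to the next row. The recording tableau Q records, in position (i, j), the step at which that cell was added to P.
  Insert 3 (step 1): P = [3];  Q = [1]
  Insert 5 (step 2): P = [3, 5];  Q = [1, 2]
  Insert 6 (step 3): P = [3, 5, 6];  Q = [1, 2, 3]
  Insert 1 (step 4): P = [1, 5, 6] / [3];  Q = [1, 2, 3] / [4]
  Insert 4 (step 5): P = [1, 4, 6] / [3, 5];  Q = [1, 2, 3] / [4, 5]
  Insert 2 (step 6): P = [1, 2, 6] / [3, 4] / [5];  Q = [1, 2, 3] / [4, 5] / [6]
Final shape: (3, 2, 1).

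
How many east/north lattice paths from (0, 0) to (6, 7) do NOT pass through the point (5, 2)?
Number of paths = 1590

Total paths from (0, 0) to (6, 7): C(13, 6) = 1716. Paths through (5, 2): (paths (0, 0) → (5, 2)) × (paths (5, 2) → (6, 7)) = C(7, 5) · C(6, 1) = 21 · 6 = 126. Avoidance count = 1716 − 126 = 1590.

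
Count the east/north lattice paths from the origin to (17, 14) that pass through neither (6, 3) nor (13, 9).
Number of paths = 161413461

Inclusion–exclusion. Total paths: C(31, 17) = 265182525. Through P₁: C(9, 6)·C(22, 11) = 59256288. Through P₂: C(22, 13)·C(9, 4) = 62674920. Since P₁ is strictly southwest of P₂, a monotone path through both must visit P₁ then P₂; paths through both = C(9, 6)·C(13, 7)·C(9, 4) = 18162144. Avoid both = 265182525 − 59256288 − 62674920 + 18162144 = 161413461.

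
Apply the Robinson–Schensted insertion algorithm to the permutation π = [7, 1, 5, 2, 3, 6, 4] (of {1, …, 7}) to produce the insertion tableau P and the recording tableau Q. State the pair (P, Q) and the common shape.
P = [1, 2, 3, 4] / [5, 6] / [7];  Q = [1, 3, 5, 6] / [2, 7] / [4];  common shape = (4, 2, 1)

Row-insert the values π_1, π_2, … into P one at a time, bumping the leftmost entry strictly greater than the inserted value down to the next row. The recording tableau Q records, in position (i, j), the step at which that cell was added to P.
  Insert 7 (step 1): P = [7];  Q = [1]
  Insert 1 (step 2): P = [1] / [7];  Q = [1] / [2]
  Insert 5 (step 3): P = [1, 5] / [7];  Q = [1, 3] / [2]
  Insert 2 (step 4): P = [1, 2] / [5] / [7];  Q = [1, 3] / [2] / [4]
  Insert 3 (step 5): P = [1, 2, 3] / [5] / [7];  Q = [1, 3, 5] / [2] / [4]
  Insert 6 (step 6): P = [1, 2, 3, 6] / [5] / [7];  Q = [1, 3, 5, 6] / [2] / [4]
  Insert 4 (step 7): P = [1, 2, 3, 4] / [5, 6] / [7];  Q = [1, 3, 5, 6] / [2, 7] / [4]
Final shape: (4, 2, 1).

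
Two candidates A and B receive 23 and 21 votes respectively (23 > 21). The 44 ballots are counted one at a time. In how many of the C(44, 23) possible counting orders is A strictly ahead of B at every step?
Strict-lead orderings = 91482563640

Total orderings of the 44 votes with 23 for A: C(44, 23) = 2012616400080. By the Bertrand ballot formula (Cycle Lemma / reflection principle), the number of orderings in which A is strictly ahead of B throughout is (p − q)/(p + q) · C(p + q, p) = (23 − 21)/(23 + 21) · 2012616400080 = 91482563640.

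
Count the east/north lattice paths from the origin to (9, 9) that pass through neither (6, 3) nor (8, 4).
Number of paths = 40106

Inclusion–exclusion. Total paths: C(18, 9) = 48620. Through P₁: C(9, 6)·C(9, 3) = 7056. Through P₂: C(12, 8)·C(6, 1) = 2970. Since P₁ is strictly southwest of P₂, a monotone path through both must visit P₁ then P₂; paths through both = C(9, 6)·C(3, 2)·C(6, 1) = 1512. Avoid both = 48620 − 7056 − 2970 + 1512 = 40106.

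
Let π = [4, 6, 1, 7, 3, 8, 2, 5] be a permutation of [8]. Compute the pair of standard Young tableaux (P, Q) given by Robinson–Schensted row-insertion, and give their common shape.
P = [1, 2, 5, 8] / [3, 6, 7] / [4];  Q = [1, 2, 4, 6] / [3, 5, 8] / [7];  common shape = (4, 3, 1)

Row-insert the values π_1, π_2, … into P one at a time, bumping the leftmost entry strictly greater than the inserted value down to the next row. The recording tableau Q records, in position (i, j), the step at which that cell was added to P.
  Insert 4 (step 1): P = [4];  Q = [1]
  Insert 6 (step 2): P = [4, 6];  Q = [1, 2]
  Insert 1 (step 3): P = [1, 6] / [4];  Q = [1, 2] / [3]
  Insert 7 (step 4): P = [1, 6, 7] / [4];  Q = [1, 2, 4] / [3]
  Insert 3 (step 5): P = [1, 3, 7] / [4, 6];  Q = [1, 2, 4] / [3, 5]
  Insert 8 (step 6): P = [1, 3, 7, 8] / [4, 6];  Q = [1, 2, 4, 6] / [3, 5]
  Insert 2 (step 7): P = [1, 2, 7, 8] / [3, 6] / [4];  Q = [1, 2, 4, 6] / [3, 5] / [7]
  Insert 5 (step 8): P = [1, 2, 5, 8] / [3, 6, 7] / [4];  Q = [1, 2, 4, 6] / [3, 5, 8] / [7]
Final shape: (4, 3, 1).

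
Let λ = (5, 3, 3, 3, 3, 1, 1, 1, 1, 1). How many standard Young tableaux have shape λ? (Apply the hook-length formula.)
# SYT of shape (5, 3, 3, 3, 3, 1, 1, 1, 1, 1) = 261891630

Hook-length formula: f^λ = n! / Π hook(c), product over all cells c of the Young diagram. For λ = (5, 3, 3, 3, 3, 1, 1, 1, 1, 1), n = 22 boxes. Hook lengths by row (left-to-right, top-to-bottom): [14, 8, 7, 2, 1]; [11, 5, 4]; [10, 4, 3]; [9, 3, 2]; [8, 2, 1]; [5]; [4]; [3]; [2]; [1]. Product of hooks = 4291854336000. So f^λ = 22! / 4291854336000 = 1124000727777607680000 / 4291854336000 = 261891630.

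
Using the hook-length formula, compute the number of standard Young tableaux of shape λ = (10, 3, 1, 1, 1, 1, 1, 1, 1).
# SYT of shape (10, 3, 1, 1, 1, 1, 1, 1, 1) = 2956096

Hook-length formula: f^λ = n! / Π hook(c), product over all cells c of the Young diagram. For λ = (10, 3, 1, 1, 1, 1, 1, 1, 1), n = 20 boxes. Hook lengths by row (left-to-right, top-to-bottom): [18, 10, 9, 7, 6, 5, 4, 3, 2, 1]; [10, 2, 1]; [7]; [6]; [5]; [4]; [3]; [2]; [1]. Product of hooks = 823011840000. So f^λ = 20! / 823011840000 = 2432902008176640000 / 823011840000 = 2956096.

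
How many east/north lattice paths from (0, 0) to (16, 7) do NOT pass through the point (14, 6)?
Number of paths = 128877

Total paths from (0, 0) to (16, 7): C(23, 16) = 245157. Paths through (14, 6): (paths (0, 0) → (14, 6)) × (paths (14, 6) → (16, 7)) = C(20, 14) · C(3, 2) = 38760 · 3 = 116280. Avoidance count = 245157 − 116280 = 128877.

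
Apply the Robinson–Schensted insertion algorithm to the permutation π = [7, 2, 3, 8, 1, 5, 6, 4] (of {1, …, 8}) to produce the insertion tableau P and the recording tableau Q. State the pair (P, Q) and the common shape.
P = [1, 3, 4, 6] / [2, 5] / [7, 8];  Q = [1, 3, 4, 7] / [2, 6] / [5, 8];  common shape = (4, 2, 2)

Row-insert the values π_1, π_2, … into P one at a time, bumping the leftmost entry strictly greater than the inserted value down to the next row. The recording tableau Q records, in position (i, j), the step at which that cell was added to P.
  Insert 7 (step 1): P = [7];  Q = [1]
  Insert 2 (step 2): P = [2] / [7];  Q = [1] / [2]
  Insert 3 (step 3): P = [2, 3] / [7];  Q = [1, 3] / [2]
  Insert 8 (step 4): P = [2, 3, 8] / [7];  Q = [1, 3, 4] / [2]
  Insert 1 (step 5): P = [1, 3, 8] / [2] / [7];  Q = [1, 3, 4] / [2] / [5]
  Insert 5 (step 6): P = [1, 3, 5] / [2, 8] / [7];  Q = [1, 3, 4] / [2, 6] / [5]
  Insert 6 (step 7): P = [1, 3, 5, 6] / [2, 8] / [7];  Q = [1, 3, 4, 7] / [2, 6] / [5]
  Insert 4 (step 8): P = [1, 3, 4, 6] / [2, 5] / [7, 8];  Q = [1, 3, 4, 7] / [2, 6] / [5, 8]
Final shape: (4, 2, 2).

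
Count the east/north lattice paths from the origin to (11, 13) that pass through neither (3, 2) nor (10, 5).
Number of paths = 1724097

Inclusion–exclusion. Total paths: C(24, 11) = 2496144. Through P₁: C(5, 3)·C(19, 8) = 755820. Through P₂: C(15, 10)·C(9, 1) = 27027. Since P₁ is strictly southwest of P₂, a monotone path through both must visit P₁ then P₂; paths through both = C(5, 3)·C(10, 7)·C(9, 1) = 10800. Avoid both = 2496144 − 755820 − 27027 + 10800 = 1724097.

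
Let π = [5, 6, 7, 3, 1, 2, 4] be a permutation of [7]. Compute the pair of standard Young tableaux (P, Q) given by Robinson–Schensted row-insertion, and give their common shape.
P = [1, 2, 4] / [3, 6, 7] / [5];  Q = [1, 2, 3] / [4, 6, 7] / [5];  common shape = (3, 3, 1)

Row-insert the values π_1, π_2, … into P one at a time, bumping the leftmost entry strictly greater than the inserted value down to the next row. The recording tableau Q records, in position (i, j), the step at which that cell was added to P.
  Insert 5 (step 1): P = [5];  Q = [1]
  Insert 6 (step 2): P = [5, 6];  Q = [1, 2]
  Insert 7 (step 3): P = [5, 6, 7];  Q = [1, 2, 3]
  Insert 3 (step 4): P = [3, 6, 7] / [5];  Q = [1, 2, 3] / [4]
  Insert 1 (step 5): P = [1, 6, 7] / [3] / [5];  Q = [1, 2, 3] / [4] / [5]
  Insert 2 (step 6): P = [1, 2, 7] / [3, 6] / [5];  Q = [1, 2, 3] / [4, 6] / [5]
  Insert 4 (step 7): P = [1, 2, 4] / [3, 6, 7] / [5];  Q = [1, 2, 3] / [4, 6, 7] / [5]
Final shape: (3, 3, 1).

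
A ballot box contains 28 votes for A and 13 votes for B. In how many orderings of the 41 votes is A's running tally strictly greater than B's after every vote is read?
Strict-lead orderings = 6446369400

Total orderings of the 41 votes with 28 for A: C(41, 28) = 17620076360. By the Bertrand ballot formula (Cycle Lemma / reflection principle), the number of orderings in which A is strictly ahead of B throughout is (p − q)/(p + q) · C(p + q, p) = (28 − 13)/(28 + 13) · 17620076360 = 6446369400.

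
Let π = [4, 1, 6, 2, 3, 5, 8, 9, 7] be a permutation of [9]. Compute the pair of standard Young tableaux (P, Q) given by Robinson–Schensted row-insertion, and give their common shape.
P = [1, 2, 3, 5, 7, 9] / [4, 6, 8];  Q = [1, 3, 5, 6, 7, 8] / [2, 4, 9];  common shape = (6, 3)

Row-insert the values π_1, π_2, … into P one at a time, bumping the leftmost entry strictly greater than the inserted value down to the next row. The recording tableau Q records, in position (i, j), the step at which that cell was added to P.
  Insert 4 (step 1): P = [4];  Q = [1]
  Insert 1 (step 2): P = [1] / [4];  Q = [1] / [2]
  Insert 6 (step 3): P = [1, 6] / [4];  Q = [1, 3] / [2]
  Insert 2 (step 4): P = [1, 2] / [4, 6];  Q = [1, 3] / [2, 4]
  Insert 3 (step 5): P = [1, 2, 3] / [4, 6];  Q = [1, 3, 5] / [2, 4]
  Insert 5 (step 6): P = [1, 2, 3, 5] / [4, 6];  Q = [1, 3, 5, 6] / [2, 4]
  Insert 8 (step 7): P = [1, 2, 3, 5, 8] / [4, 6];  Q = [1, 3, 5, 6, 7] / [2, 4]
  Insert 9 (step 8): P = [1, 2, 3, 5, 8, 9] / [4, 6];  Q = [1, 3, 5, 6, 7, 8] / [2, 4]
  Insert 7 (step 9): P = [1, 2, 3, 5, 7, 9] / [4, 6, 8];  Q = [1, 3, 5, 6, 7, 8] / [2, 4, 9]
Final shape: (6, 3).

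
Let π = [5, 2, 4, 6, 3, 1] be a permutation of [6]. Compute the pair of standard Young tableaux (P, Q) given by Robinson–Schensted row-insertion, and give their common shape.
P = [1, 3, 6] / [2] / [4] / [5];  Q = [1, 3, 4] / [2] / [5] / [6];  common shape = (3, 1, 1, 1)

Row-insert the values π_1, π_2, … into P one at a time, bumping the leftmost entry strictly greater than the inserted value down to the next row. The recording tableau Q records, in position (i, j), the step at which that cell was added to P.
  Insert 5 (step 1): P = [5];  Q = [1]
  Insert 2 (step 2): P = [2] / [5];  Q = [1] / [2]
  Insert 4 (step 3): P = [2, 4] / [5];  Q = [1, 3] / [2]
  Insert 6 (step 4): P = [2, 4, 6] / [5];  Q = [1, 3, 4] / [2]
  Insert 3 (step 5): P = [2, 3, 6] / [4] / [5];  Q = [1, 3, 4] / [2] / [5]
  Insert 1 (step 6): P = [1, 3, 6] / [2] / [4] / [5];  Q = [1, 3, 4] / [2] / [5] / [6]
Final shape: (3, 1, 1, 1).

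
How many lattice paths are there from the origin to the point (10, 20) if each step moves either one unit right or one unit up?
Number of paths = 30045015

A monotone lattice path from (0, 0) to (10, 20) consists of 10 east steps and 20 north steps in some order, so it is determined by which 10 of the 30 steps are east. The count is C(30, 10) = 30045015.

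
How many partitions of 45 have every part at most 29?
p(45, parts ≤ 29) = 88450

Use the recurrence p(n, m) = p(n, m−1) + p(n−m, m): either the largest part is < m (count p(n, m−1)) or the largest part is exactly m (remove one copy of m, count p(n−m, m)). With p(0, ·) = 1 this gives p(45, parts ≤ 29) = 88450. (By conjugating Young diagrams, this also counts partitions of 45 into at most 29 parts.)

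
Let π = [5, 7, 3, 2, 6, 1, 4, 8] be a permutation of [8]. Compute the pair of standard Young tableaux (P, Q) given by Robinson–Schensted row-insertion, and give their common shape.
P = [1, 4, 8] / [2, 6] / [3, 7] / [5];  Q = [1, 2, 8] / [3, 5] / [4, 7] / [6];  common shape = (3, 2, 2, 1)

Row-insert the values π_1, π_2, … into P one at a time, bumping the leftmost entry strictly greater than the inserted value down to the next row. The recording tableau Q records, in position (i, j), the step at which that cell was added to P.
  Insert 5 (step 1): P = [5];  Q = [1]
  Insert 7 (step 2): P = [5, 7];  Q = [1, 2]
  Insert 3 (step 3): P = [3, 7] / [5];  Q = [1, 2] / [3]
  Insert 2 (step 4): P = [2, 7] / [3] / [5];  Q = [1, 2] / [3] / [4]
  Insert 6 (step 5): P = [2, 6] / [3, 7] / [5];  Q = [1, 2] / [3, 5] / [4]
  Insert 1 (step 6): P = [1, 6] / [2, 7] / [3] / [5];  Q = [1, 2] / [3, 5] / [4] / [6]
  Insert 4 (step 7): P = [1, 4] / [2, 6] / [3, 7] / [5];  Q = [1, 2] / [3, 5] / [4, 7] / [6]
  Insert 8 (step 8): P = [1, 4, 8] / [2, 6] / [3, 7] / [5];  Q = [1, 2, 8] / [3, 5] / [4, 7] / [6]
Final shape: (3, 2, 2, 1).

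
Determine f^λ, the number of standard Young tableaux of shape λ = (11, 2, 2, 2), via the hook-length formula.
# SYT of shape (11, 2, 2, 2) = 37400

Hook-length formula: f^λ = n! / Π hook(c), product over all cells c of the Young diagram. For λ = (11, 2, 2, 2), n = 17 boxes. Hook lengths by row (left-to-right, top-to-bottom): [14, 13, 9, 8, 7, 6, 5, 4, 3, 2, 1]; [4, 3]; [3, 2]; [2, 1]. Product of hooks = 9510359040. So f^λ = 17! / 9510359040 = 355687428096000 / 9510359040 = 37400.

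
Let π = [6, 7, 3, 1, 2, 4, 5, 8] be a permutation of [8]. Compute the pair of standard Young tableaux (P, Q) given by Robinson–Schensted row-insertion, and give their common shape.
P = [1, 2, 4, 5, 8] / [3, 7] / [6];  Q = [1, 2, 6, 7, 8] / [3, 5] / [4];  common shape = (5, 2, 1)

Row-insert the values π_1, π_2, … into P one at a time, bumping the leftmost entry strictly greater than the inserted value down to the next row. The recording tableau Q records, in position (i, j), the step at which that cell was added to P.
  Insert 6 (step 1): P = [6];  Q = [1]
  Insert 7 (step 2): P = [6, 7];  Q = [1, 2]
  Insert 3 (step 3): P = [3, 7] / [6];  Q = [1, 2] / [3]
  Insert 1 (step 4): P = [1, 7] / [3] / [6];  Q = [1, 2] / [3] / [4]
  Insert 2 (step 5): P = [1, 2] / [3, 7] / [6];  Q = [1, 2] / [3, 5] / [4]
  Insert 4 (step 6): P = [1, 2, 4] / [3, 7] / [6];  Q = [1, 2, 6] / [3, 5] / [4]
  Insert 5 (step 7): P = [1, 2, 4, 5] / [3, 7] / [6];  Q = [1, 2, 6, 7] / [3, 5] / [4]
  Insert 8 (step 8): P = [1, 2, 4, 5, 8] / [3, 7] / [6];  Q = [1, 2, 6, 7, 8] / [3, 5] / [4]
Final shape: (5, 2, 1).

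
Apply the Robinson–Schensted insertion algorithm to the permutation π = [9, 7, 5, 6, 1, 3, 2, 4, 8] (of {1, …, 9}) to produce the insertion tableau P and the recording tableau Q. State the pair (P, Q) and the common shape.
P = [1, 2, 4, 8] / [3, 6] / [5] / [7] / [9];  Q = [1, 4, 8, 9] / [2, 6] / [3] / [5] / [7];  common shape = (4, 2, 1, 1, 1)

Row-insert the values π_1, π_2, … into P one at a time, bumping the leftmost entry strictly greater than the inserted value down to the next row. The recording tableau Q records, in position (i, j), the step at which that cell was added to P.
  Insert 9 (step 1): P = [9];  Q = [1]
  Insert 7 (step 2): P = [7] / [9];  Q = [1] / [2]
  Insert 5 (step 3): P = [5] / [7] / [9];  Q = [1] / [2] / [3]
  Insert 6 (step 4): P = [5, 6] / [7] / [9];  Q = [1, 4] / [2] / [3]
  Insert 1 (step 5): P = [1, 6] / [5] / [7] / [9];  Q = [1, 4] / [2] / [3] / [5]
  Insert 3 (step 6): P = [1, 3] / [5, 6] / [7] / [9];  Q = [1, 4] / [2, 6] / [3] / [5]
  Insert 2 (step 7): P = [1, 2] / [3, 6] / [5] / [7] / [9];  Q = [1, 4] / [2, 6] / [3] / [5] / [7]
  Insert 4 (step 8): P = [1, 2, 4] / [3, 6] / [5] / [7] / [9];  Q = [1, 4, 8] / [2, 6] / [3] / [5] / [7]
  Insert 8 (step 9): P = [1, 2, 4, 8] / [3, 6] / [5] / [7] / [9];  Q = [1, 4, 8, 9] / [2, 6] / [3] / [5] / [7]
Final shape: (4, 2, 1, 1, 1).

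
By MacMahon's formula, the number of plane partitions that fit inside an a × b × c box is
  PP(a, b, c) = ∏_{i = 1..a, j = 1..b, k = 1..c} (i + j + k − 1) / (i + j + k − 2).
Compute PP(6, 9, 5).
PP(6, 9, 5) = 72261531710368

Evaluate the triple product over i = 1..6, j = 1..9, k = 1..5. The factors are (2/1) · (3/2) · (4/3) · (5/4) · (6/5) · (3/2) · (4/3) · (5/4) · … (270 factors total). The numerators and denominators telescope so the product is an integer; carrying out the multiplication exactly gives PP(6, 9, 5) = 72261531710368.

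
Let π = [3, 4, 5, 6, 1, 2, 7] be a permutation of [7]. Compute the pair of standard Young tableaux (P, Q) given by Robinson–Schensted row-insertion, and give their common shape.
P = [1, 2, 5, 6, 7] / [3, 4];  Q = [1, 2, 3, 4, 7] / [5, 6];  common shape = (5, 2)

Row-insert the values π_1, π_2, … into P one at a time, bumping the leftmost entry strictly greater than the inserted value down to the next row. The recording tableau Q records, in position (i, j), the step at which that cell was added to P.
  Insert 3 (step 1): P = [3];  Q = [1]
  Insert 4 (step 2): P = [3, 4];  Q = [1, 2]
  Insert 5 (step 3): P = [3, 4, 5];  Q = [1, 2, 3]
  Insert 6 (step 4): P = [3, 4, 5, 6];  Q = [1, 2, 3, 4]
  Insert 1 (step 5): P = [1, 4, 5, 6] / [3];  Q = [1, 2, 3, 4] / [5]
  Insert 2 (step 6): P = [1, 2, 5, 6] / [3, 4];  Q = [1, 2, 3, 4] / [5, 6]
  Insert 7 (step 7): P = [1, 2, 5, 6, 7] / [3, 4];  Q = [1, 2, 3, 4, 7] / [5, 6]
Final shape: (5, 2).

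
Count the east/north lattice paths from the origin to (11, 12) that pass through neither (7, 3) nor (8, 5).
Number of paths = 1155038

Inclusion–exclusion. Total paths: C(23, 11) = 1352078. Through P₁: C(10, 7)·C(13, 4) = 85800. Through P₂: C(13, 8)·C(10, 3) = 154440. Since P₁ is strictly southwest of P₂, a monotone path through both must visit P₁ then P₂; paths through both = C(10, 7)·C(3, 1)·C(10, 3) = 43200. Avoid both = 1352078 − 85800 − 154440 + 43200 = 1155038.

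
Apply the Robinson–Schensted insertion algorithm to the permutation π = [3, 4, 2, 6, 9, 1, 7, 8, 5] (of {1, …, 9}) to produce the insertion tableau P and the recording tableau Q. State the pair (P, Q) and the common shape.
P = [1, 4, 5, 7, 8] / [2, 6] / [3, 9];  Q = [1, 2, 4, 5, 8] / [3, 7] / [6, 9];  common shape = (5, 2, 2)

Row-insert the values π_1, π_2, … into P one at a time, bumping the leftmost entry strictly greater than the inserted value down to the next row. The recording tableau Q records, in position (i, j), the step at which that cell was added to P.
  Insert 3 (step 1): P = [3];  Q = [1]
  Insert 4 (step 2): P = [3, 4];  Q = [1, 2]
  Insert 2 (step 3): P = [2, 4] / [3];  Q = [1, 2] / [3]
  Insert 6 (step 4): P = [2, 4, 6] / [3];  Q = [1, 2, 4] / [3]
  Insert 9 (step 5): P = [2, 4, 6, 9] / [3];  Q = [1, 2, 4, 5] / [3]
  Insert 1 (step 6): P = [1, 4, 6, 9] / [2] / [3];  Q = [1, 2, 4, 5] / [3] / [6]
  Insert 7 (step 7): P = [1, 4, 6, 7] / [2, 9] / [3];  Q = [1, 2, 4, 5] / [3, 7] / [6]
  Insert 8 (step 8): P = [1, 4, 6, 7, 8] / [2, 9] / [3];  Q = [1, 2, 4, 5, 8] / [3, 7] / [6]
  Insert 5 (step 9): P = [1, 4, 5, 7, 8] / [2, 6] / [3, 9];  Q = [1, 2, 4, 5, 8] / [3, 7] / [6, 9]
Final shape: (5, 2, 2).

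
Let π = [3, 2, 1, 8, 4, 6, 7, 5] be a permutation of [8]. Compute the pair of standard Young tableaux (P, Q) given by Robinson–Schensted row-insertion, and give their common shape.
P = [1, 4, 5, 7] / [2, 6] / [3, 8];  Q = [1, 4, 6, 7] / [2, 5] / [3, 8];  common shape = (4, 2, 2)

Row-insert the values π_1, π_2, … into P one at a time, bumping the leftmost entry strictly greater than the inserted value down to the next row. The recording tableau Q records, in position (i, j), the step at which that cell was added to P.
  Insert 3 (step 1): P = [3];  Q = [1]
  Insert 2 (step 2): P = [2] / [3];  Q = [1] / [2]
  Insert 1 (step 3): P = [1] / [2] / [3];  Q = [1] / [2] / [3]
  Insert 8 (step 4): P = [1, 8] / [2] / [3];  Q = [1, 4] / [2] / [3]
  Insert 4 (step 5): P = [1, 4] / [2, 8] / [3];  Q = [1, 4] / [2, 5] / [3]
  Insert 6 (step 6): P = [1, 4, 6] / [2, 8] / [3];  Q = [1, 4, 6] / [2, 5] / [3]
  Insert 7 (step 7): P = [1, 4, 6, 7] / [2, 8] / [3];  Q = [1, 4, 6, 7] / [2, 5] / [3]
  Insert 5 (step 8): P = [1, 4, 5, 7] / [2, 6] / [3, 8];  Q = [1, 4, 6, 7] / [2, 5] / [3, 8]
Final shape: (4, 2, 2).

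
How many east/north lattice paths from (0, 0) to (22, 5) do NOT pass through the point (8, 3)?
Number of paths = 60930

Total paths from (0, 0) to (22, 5): C(27, 22) = 80730. Paths through (8, 3): (paths (0, 0) → (8, 3)) × (paths (8, 3) → (22, 5)) = C(11, 8) · C(16, 14) = 165 · 120 = 19800. Avoidance count = 80730 − 19800 = 60930.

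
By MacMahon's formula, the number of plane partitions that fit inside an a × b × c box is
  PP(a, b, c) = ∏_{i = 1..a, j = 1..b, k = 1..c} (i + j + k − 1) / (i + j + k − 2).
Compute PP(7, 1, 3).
PP(7, 1, 3) = 120

Evaluate the triple product over i = 1..7, j = 1..1, k = 1..3. The factors are (2/1) · (3/2) · (4/3) · (3/2) · (4/3) · (5/4) · (4/3) · (5/4) · … (21 factors total). The numerators and denominators telescope so the product is an integer; carrying out the multiplication exactly gives PP(7, 1, 3) = 120.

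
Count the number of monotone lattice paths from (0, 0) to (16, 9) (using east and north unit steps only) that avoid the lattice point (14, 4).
Number of paths = 1978715

Total paths from (0, 0) to (16, 9): C(25, 16) = 2042975. Paths through (14, 4): (paths (0, 0) → (14, 4)) × (paths (14, 4) → (16, 9)) = C(18, 14) · C(7, 2) = 3060 · 21 = 64260. Avoidance count = 2042975 − 64260 = 1978715.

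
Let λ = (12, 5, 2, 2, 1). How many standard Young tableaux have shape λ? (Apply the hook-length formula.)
# SYT of shape (12, 5, 2, 2, 1) = 145495350

Hook-length formula: f^λ = n! / Π hook(c), product over all cells c of the Young diagram. For λ = (12, 5, 2, 2, 1), n = 22 boxes. Hook lengths by row (left-to-right, top-to-bottom): [16, 14, 11, 10, 9, 7, 6, 5, 4, 3, 2, 1]; [8, 6, 3, 2, 1]; [4, 2]; [3, 1]; [1]. Product of hooks = 7725337804800. So f^λ = 22! / 7725337804800 = 1124000727777607680000 / 7725337804800 = 145495350.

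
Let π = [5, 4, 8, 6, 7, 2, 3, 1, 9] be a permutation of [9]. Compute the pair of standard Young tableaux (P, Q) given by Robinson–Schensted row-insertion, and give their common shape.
P = [1, 3, 7, 9] / [2, 6] / [4, 8] / [5];  Q = [1, 3, 5, 9] / [2, 4] / [6, 7] / [8];  common shape = (4, 2, 2, 1)

Row-insert the values π_1, π_2, … into P one at a time, bumping the leftmost entry strictly greater than the inserted value down to the next row. The recording tableau Q records, in position (i, j), the step at which that cell was added to P.
  Insert 5 (step 1): P = [5];  Q = [1]
  Insert 4 (step 2): P = [4] / [5];  Q = [1] / [2]
  Insert 8 (step 3): P = [4, 8] / [5];  Q = [1, 3] / [2]
  Insert 6 (step 4): P = [4, 6] / [5, 8];  Q = [1, 3] / [2, 4]
  Insert 7 (step 5): P = [4, 6, 7] / [5, 8];  Q = [1, 3, 5] / [2, 4]
  Insert 2 (step 6): P = [2, 6, 7] / [4, 8] / [5];  Q = [1, 3, 5] / [2, 4] / [6]
  Insert 3 (step 7): P = [2, 3, 7] / [4, 6] / [5, 8];  Q = [1, 3, 5] / [2, 4] / [6, 7]
  Insert 1 (step 8): P = [1, 3, 7] / [2, 6] / [4, 8] / [5];  Q = [1, 3, 5] / [2, 4] / [6, 7] / [8]
  Insert 9 (step 9): P = [1, 3, 7, 9] / [2, 6] / [4, 8] / [5];  Q = [1, 3, 5, 9] / [2, 4] / [6, 7] / [8]
Final shape: (4, 2, 2, 1).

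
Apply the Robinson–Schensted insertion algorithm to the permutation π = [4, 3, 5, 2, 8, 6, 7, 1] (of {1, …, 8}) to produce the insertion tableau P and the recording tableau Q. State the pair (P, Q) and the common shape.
P = [1, 5, 6, 7] / [2, 8] / [3] / [4];  Q = [1, 3, 5, 7] / [2, 6] / [4] / [8];  common shape = (4, 2, 1, 1)

Row-insert the values π_1, π_2, … into P one at a time, bumping the leftmost entry strictly greater than the inserted value down to the next row. The recording tableau Q records, in position (i, j), the step at which that cell was added to P.
  Insert 4 (step 1): P = [4];  Q = [1]
  Insert 3 (step 2): P = [3] / [4];  Q = [1] / [2]
  Insert 5 (step 3): P = [3, 5] / [4];  Q = [1, 3] / [2]
  Insert 2 (step 4): P = [2, 5] / [3] / [4];  Q = [1, 3] / [2] / [4]
  Insert 8 (step 5): P = [2, 5, 8] / [3] / [4];  Q = [1, 3, 5] / [2] / [4]
  Insert 6 (step 6): P = [2, 5, 6] / [3, 8] / [4];  Q = [1, 3, 5] / [2, 6] / [4]
  Insert 7 (step 7): P = [2, 5, 6, 7] / [3, 8] / [4];  Q = [1, 3, 5, 7] / [2, 6] / [4]
  Insert 1 (step 8): P = [1, 5, 6, 7] / [2, 8] / [3] / [4];  Q = [1, 3, 5, 7] / [2, 6] / [4] / [8]
Final shape: (4, 2, 1, 1).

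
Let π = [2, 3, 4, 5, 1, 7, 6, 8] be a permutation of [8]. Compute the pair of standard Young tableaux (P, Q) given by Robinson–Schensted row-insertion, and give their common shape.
P = [1, 3, 4, 5, 6, 8] / [2, 7];  Q = [1, 2, 3, 4, 6, 8] / [5, 7];  common shape = (6, 2)

Row-insert the values π_1, π_2, … into P one at a time, bumping the leftmost entry strictly greater than the inserted value down to the next row. The recording tableau Q records, in position (i, j), the step at which that cell was added to P.
  Insert 2 (step 1): P = [2];  Q = [1]
  Insert 3 (step 2): P = [2, 3];  Q = [1, 2]
  Insert 4 (step 3): P = [2, 3, 4];  Q = [1, 2, 3]
  Insert 5 (step 4): P = [2, 3, 4, 5];  Q = [1, 2, 3, 4]
  Insert 1 (step 5): P = [1, 3, 4, 5] / [2];  Q = [1, 2, 3, 4] / [5]
  Insert 7 (step 6): P = [1, 3, 4, 5, 7] / [2];  Q = [1, 2, 3, 4, 6] / [5]
  Insert 6 (step 7): P = [1, 3, 4, 5, 6] / [2, 7];  Q = [1, 2, 3, 4, 6] / [5, 7]
  Insert 8 (step 8): P = [1, 3, 4, 5, 6, 8] / [2, 7];  Q = [1, 2, 3, 4, 6, 8] / [5, 7]
Final shape: (6, 2).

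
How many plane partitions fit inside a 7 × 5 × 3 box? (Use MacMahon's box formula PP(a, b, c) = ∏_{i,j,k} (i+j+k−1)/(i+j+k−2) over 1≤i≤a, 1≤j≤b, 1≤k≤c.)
PP(7, 5, 3) = 16195608

Evaluate the triple product over i = 1..7, j = 1..5, k = 1..3. The factors are (2/1) · (3/2) · (4/3) · (3/2) · (4/3) · (5/4) · (4/3) · (5/4) · … (105 factors total). The numerators and denominators telescope so the product is an integer; carrying out the multiplication exactly gives PP(7, 5, 3) = 16195608.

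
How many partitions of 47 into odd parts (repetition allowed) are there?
p_odd(47) = 2590

Enumerate partitions using only odd parts via the recurrence o(n, m) = o(n, m−2) + o(n−m, m) over odd m, starting from the largest odd part ≤ n. This gives p_odd(47) = 2590. (Euler's theorem: equals the count of distinct-part partitions.)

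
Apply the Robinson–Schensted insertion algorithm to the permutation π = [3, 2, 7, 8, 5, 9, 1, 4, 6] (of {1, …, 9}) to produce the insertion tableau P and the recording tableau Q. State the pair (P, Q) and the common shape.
P = [1, 4, 6, 9] / [2, 5, 8] / [3, 7];  Q = [1, 3, 4, 6] / [2, 5, 9] / [7, 8];  common shape = (4, 3, 2)

Row-insert the values π_1, π_2, … into P one at a time, bumping the leftmost entry strictly greater than the inserted value down to the next row. The recording tableau Q records, in position (i, j), the step at which that cell was added to P.
  Insert 3 (step 1): P = [3];  Q = [1]
  Insert 2 (step 2): P = [2] / [3];  Q = [1] / [2]
  Insert 7 (step 3): P = [2, 7] / [3];  Q = [1, 3] / [2]
  Insert 8 (step 4): P = [2, 7, 8] / [3];  Q = [1, 3, 4] / [2]
  Insert 5 (step 5): P = [2, 5, 8] / [3, 7];  Q = [1, 3, 4] / [2, 5]
  Insert 9 (step 6): P = [2, 5, 8, 9] / [3, 7];  Q = [1, 3, 4, 6] / [2, 5]
  Insert 1 (step 7): P = [1, 5, 8, 9] / [2, 7] / [3];  Q = [1, 3, 4, 6] / [2, 5] / [7]
  Insert 4 (step 8): P = [1, 4, 8, 9] / [2, 5] / [3, 7];  Q = [1, 3, 4, 6] / [2, 5] / [7, 8]
  Insert 6 (step 9): P = [1, 4, 6, 9] / [2, 5, 8] / [3, 7];  Q = [1, 3, 4, 6] / [2, 5, 9] / [7, 8]
Final shape: (4, 3, 2).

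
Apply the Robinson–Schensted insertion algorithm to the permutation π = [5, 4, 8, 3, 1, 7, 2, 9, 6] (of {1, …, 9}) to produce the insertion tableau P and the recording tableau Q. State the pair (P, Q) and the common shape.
P = [1, 2, 6] / [3, 7, 9] / [4, 8] / [5];  Q = [1, 3, 8] / [2, 6, 9] / [4, 7] / [5];  common shape = (3, 3, 2, 1)

Row-insert the values π_1, π_2, … into P one at a time, bumping the leftmost entry strictly greater than the inserted value down to the next row. The recording tableau Q records, in position (i, j), the step at which that cell was added to P.
  Insert 5 (step 1): P = [5];  Q = [1]
  Insert 4 (step 2): P = [4] / [5];  Q = [1] / [2]
  Insert 8 (step 3): P = [4, 8] / [5];  Q = [1, 3] / [2]
  Insert 3 (step 4): P = [3, 8] / [4] / [5];  Q = [1, 3] / [2] / [4]
  Insert 1 (step 5): P = [1, 8] / [3] / [4] / [5];  Q = [1, 3] / [2] / [4] / [5]
  Insert 7 (step 6): P = [1, 7] / [3, 8] / [4] / [5];  Q = [1, 3] / [2, 6] / [4] / [5]
  Insert 2 (step 7): P = [1, 2] / [3, 7] / [4, 8] / [5];  Q = [1, 3] / [2, 6] / [4, 7] / [5]
  Insert 9 (step 8): P = [1, 2, 9] / [3, 7] / [4, 8] / [5];  Q = [1, 3, 8] / [2, 6] / [4, 7] / [5]
  Insert 6 (step 9): P = [1, 2, 6] / [3, 7, 9] / [4, 8] / [5];  Q = [1, 3, 8] / [2, 6, 9] / [4, 7] / [5]
Final shape: (3, 3, 2, 1).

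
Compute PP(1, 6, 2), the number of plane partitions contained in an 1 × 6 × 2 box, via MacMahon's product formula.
PP(1, 6, 2) = 28

Evaluate the triple product over i = 1..1, j = 1..6, k = 1..2. The factors are (2/1) · (3/2) · (3/2) · (4/3) · (4/3) · (5/4) · (5/4) · (6/5) · … (12 factors total). The numerators and denominators telescope so the product is an integer; carrying out the multiplication exactly gives PP(1, 6, 2) = 28.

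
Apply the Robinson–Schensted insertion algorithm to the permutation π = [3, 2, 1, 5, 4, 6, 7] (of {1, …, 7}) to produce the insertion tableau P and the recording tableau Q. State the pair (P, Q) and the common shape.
P = [1, 4, 6, 7] / [2, 5] / [3];  Q = [1, 4, 6, 7] / [2, 5] / [3];  common shape = (4, 2, 1)

Row-insert the values π_1, π_2, … into P one at a time, bumping the leftmost entry strictly greater than the inserted value down to the next row. The recording tableau Q records, in position (i, j), the step at which that cell was added to P.
  Insert 3 (step 1): P = [3];  Q = [1]
  Insert 2 (step 2): P = [2] / [3];  Q = [1] / [2]
  Insert 1 (step 3): P = [1] / [2] / [3];  Q = [1] / [2] / [3]
  Insert 5 (step 4): P = [1, 5] / [2] / [3];  Q = [1, 4] / [2] / [3]
  Insert 4 (step 5): P = [1, 4] / [2, 5] / [3];  Q = [1, 4] / [2, 5] / [3]
  Insert 6 (step 6): P = [1, 4, 6] / [2, 5] / [3];  Q = [1, 4, 6] / [2, 5] / [3]
  Insert 7 (step 7): P = [1, 4, 6, 7] / [2, 5] / [3];  Q = [1, 4, 6, 7] / [2, 5] / [3]
Final shape: (4, 2, 1).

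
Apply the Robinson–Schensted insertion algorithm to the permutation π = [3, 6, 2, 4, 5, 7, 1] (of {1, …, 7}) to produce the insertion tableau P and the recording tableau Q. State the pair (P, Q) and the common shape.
P = [1, 4, 5, 7] / [2, 6] / [3];  Q = [1, 2, 5, 6] / [3, 4] / [7];  common shape = (4, 2, 1)

Row-insert the values π_1, π_2, … into P one at a time, bumping the leftmost entry strictly greater than the inserted value down to the next row. The recording tableau Q records, in position (i, j), the step at which that cell was added to P.
  Insert 3 (step 1): P = [3];  Q = [1]
  Insert 6 (step 2): P = [3, 6];  Q = [1, 2]
  Insert 2 (step 3): P = [2, 6] / [3];  Q = [1, 2] / [3]
  Insert 4 (step 4): P = [2, 4] / [3, 6];  Q = [1, 2] / [3, 4]
  Insert 5 (step 5): P = [2, 4, 5] / [3, 6];  Q = [1, 2, 5] / [3, 4]
  Insert 7 (step 6): P = [2, 4, 5, 7] / [3, 6];  Q = [1, 2, 5, 6] / [3, 4]
  Insert 1 (step 7): P = [1, 4, 5, 7] / [2, 6] / [3];  Q = [1, 2, 5, 6] / [3, 4] / [7]
Final shape: (4, 2, 1).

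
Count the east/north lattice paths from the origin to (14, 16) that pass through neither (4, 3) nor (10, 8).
Number of paths = 91724305

Inclusion–exclusion. Total paths: C(30, 14) = 145422675. Through P₁: C(7, 4)·C(23, 10) = 40042310. Through P₂: C(18, 10)·C(12, 4) = 21660210. Since P₁ is strictly southwest of P₂, a monotone path through both must visit P₁ then P₂; paths through both = C(7, 4)·C(11, 6)·C(12, 4) = 8004150. Avoid both = 145422675 − 40042310 − 21660210 + 8004150 = 91724305.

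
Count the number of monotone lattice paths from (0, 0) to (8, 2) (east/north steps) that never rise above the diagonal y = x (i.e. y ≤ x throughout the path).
Number of paths = 35

By the reflection principle (André's argument), the number of monotone paths to (8, 2) with n ≤ m that never go above y = x is C(10, 8) − C(10, 9) = 45 − 10 = 35.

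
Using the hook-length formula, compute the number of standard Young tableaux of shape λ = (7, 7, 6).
# SYT of shape (7, 7, 6) = 1385670

Hook-length formula: f^λ = n! / Π hook(c), product over all cells c of the Young diagram. For λ = (7, 7, 6), n = 20 boxes. Hook lengths by row (left-to-right, top-to-bottom): [9, 8, 7, 6, 5, 4, 2]; [8, 7, 6, 5, 4, 3, 1]; [6, 5, 4, 3, 2, 1]. Product of hooks = 1755758592000. So f^λ = 20! / 1755758592000 = 2432902008176640000 / 1755758592000 = 1385670.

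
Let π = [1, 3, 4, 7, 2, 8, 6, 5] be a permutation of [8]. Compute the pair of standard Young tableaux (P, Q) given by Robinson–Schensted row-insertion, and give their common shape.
P = [1, 2, 4, 5, 8] / [3, 6] / [7];  Q = [1, 2, 3, 4, 6] / [5, 7] / [8];  common shape = (5, 2, 1)

Row-insert the values π_1, π_2, … into P one at a time, bumping the leftmost entry strictly greater than the inserted value down to the next row. The recording tableau Q records, in position (i, j), the step at which that cell was added to P.
  Insert 1 (step 1): P = [1];  Q = [1]
  Insert 3 (step 2): P = [1, 3];  Q = [1, 2]
  Insert 4 (step 3): P = [1, 3, 4];  Q = [1, 2, 3]
  Insert 7 (step 4): P = [1, 3, 4, 7];  Q = [1, 2, 3, 4]
  Insert 2 (step 5): P = [1, 2, 4, 7] / [3];  Q = [1, 2, 3, 4] / [5]
  Insert 8 (step 6): P = [1, 2, 4, 7, 8] / [3];  Q = [1, 2, 3, 4, 6] / [5]
  Insert 6 (step 7): P = [1, 2, 4, 6, 8] / [3, 7];  Q = [1, 2, 3, 4, 6] / [5, 7]
  Insert 5 (step 8): P = [1, 2, 4, 5, 8] / [3, 6] / [7];  Q = [1, 2, 3, 4, 6] / [5, 7] / [8]
Final shape: (5, 2, 1).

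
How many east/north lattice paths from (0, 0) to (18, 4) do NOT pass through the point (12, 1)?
Number of paths = 6223

Total paths from (0, 0) to (18, 4): C(22, 18) = 7315. Paths through (12, 1): (paths (0, 0) → (12, 1)) × (paths (12, 1) → (18, 4)) = C(13, 12) · C(9, 6) = 13 · 84 = 1092. Avoidance count = 7315 − 1092 = 6223.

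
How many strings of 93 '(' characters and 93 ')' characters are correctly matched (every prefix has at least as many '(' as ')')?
C_93 = 60960876535340415751462563580829648891969728907438000

These balanced parentheses are counted by the Catalan number C_n = (1/(n + 1)) · C(2n, n). For n = 93: C_93 = (1/94) · C(186, 93) = 5730322394321999080637480976597986995845154517299172000/94 = 60960876535340415751462563580829648891969728907438000.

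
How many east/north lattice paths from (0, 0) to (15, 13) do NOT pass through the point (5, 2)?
Number of paths = 30035124

Total paths from (0, 0) to (15, 13): C(28, 15) = 37442160. Paths through (5, 2): (paths (0, 0) → (5, 2)) × (paths (5, 2) → (15, 13)) = C(7, 5) · C(21, 10) = 21 · 352716 = 7407036. Avoidance count = 37442160 − 7407036 = 30035124.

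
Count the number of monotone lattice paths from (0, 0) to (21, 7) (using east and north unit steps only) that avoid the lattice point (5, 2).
Number of paths = 756711

Total paths from (0, 0) to (21, 7): C(28, 21) = 1184040. Paths through (5, 2): (paths (0, 0) → (5, 2)) × (paths (5, 2) → (21, 7)) = C(7, 5) · C(21, 16) = 21 · 20349 = 427329. Avoidance count = 1184040 − 427329 = 756711.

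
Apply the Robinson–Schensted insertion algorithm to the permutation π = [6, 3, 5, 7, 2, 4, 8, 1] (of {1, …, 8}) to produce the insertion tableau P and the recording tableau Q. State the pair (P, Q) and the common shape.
P = [1, 4, 7, 8] / [2, 5] / [3] / [6];  Q = [1, 3, 4, 7] / [2, 6] / [5] / [8];  common shape = (4, 2, 1, 1)

Row-insert the values π_1, π_2, … into P one at a time, bumping the leftmost entry strictly greater than the inserted value down to the next row. The recording tableau Q records, in position (i, j), the step at which that cell was added to P.
  Insert 6 (step 1): P = [6];  Q = [1]
  Insert 3 (step 2): P = [3] / [6];  Q = [1] / [2]
  Insert 5 (step 3): P = [3, 5] / [6];  Q = [1, 3] / [2]
  Insert 7 (step 4): P = [3, 5, 7] / [6];  Q = [1, 3, 4] / [2]
  Insert 2 (step 5): P = [2, 5, 7] / [3] / [6];  Q = [1, 3, 4] / [2] / [5]
  Insert 4 (step 6): P = [2, 4, 7] / [3, 5] / [6];  Q = [1, 3, 4] / [2, 6] / [5]
  Insert 8 (step 7): P = [2, 4, 7, 8] / [3, 5] / [6];  Q = [1, 3, 4, 7] / [2, 6] / [5]
  Insert 1 (step 8): P = [1, 4, 7, 8] / [2, 5] / [3] / [6];  Q = [1, 3, 4, 7] / [2, 6] / [5] / [8]
Final shape: (4, 2, 1, 1).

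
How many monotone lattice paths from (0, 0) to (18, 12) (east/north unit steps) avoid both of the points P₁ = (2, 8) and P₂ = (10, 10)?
Number of paths = 78052305

Inclusion–exclusion. Total paths: C(30, 18) = 86493225. Through P₁: C(10, 2)·C(20, 16) = 218025. Through P₂: C(20, 10)·C(10, 8) = 8314020. Since P₁ is strictly southwest of P₂, a monotone path through both must visit P₁ then P₂; paths through both = C(10, 2)·C(10, 8)·C(10, 8) = 91125. Avoid both = 86493225 − 218025 − 8314020 + 91125 = 78052305.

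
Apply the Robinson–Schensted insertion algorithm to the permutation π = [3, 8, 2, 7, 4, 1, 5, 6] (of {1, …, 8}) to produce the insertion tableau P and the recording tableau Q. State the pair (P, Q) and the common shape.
P = [1, 4, 5, 6] / [2, 7] / [3] / [8];  Q = [1, 2, 7, 8] / [3, 4] / [5] / [6];  common shape = (4, 2, 1, 1)

Row-insert the values π_1, π_2, … into P one at a time, bumping the leftmost entry strictly greater than the inserted value down to the next row. The recording tableau Q records, in position (i, j), the step at which that cell was added to P.
  Insert 3 (step 1): P = [3];  Q = [1]
  Insert 8 (step 2): P = [3, 8];  Q = [1, 2]
  Insert 2 (step 3): P = [2, 8] / [3];  Q = [1, 2] / [3]
  Insert 7 (step 4): P = [2, 7] / [3, 8];  Q = [1, 2] / [3, 4]
  Insert 4 (step 5): P = [2, 4] / [3, 7] / [8];  Q = [1, 2] / [3, 4] / [5]
  Insert 1 (step 6): P = [1, 4] / [2, 7] / [3] / [8];  Q = [1, 2] / [3, 4] / [5] / [6]
  Insert 5 (step 7): P = [1, 4, 5] / [2, 7] / [3] / [8];  Q = [1, 2, 7] / [3, 4] / [5] / [6]
  Insert 6 (step 8): P = [1, 4, 5, 6] / [2, 7] / [3] / [8];  Q = [1, 2, 7, 8] / [3, 4] / [5] / [6]
Final shape: (4, 2, 1, 1).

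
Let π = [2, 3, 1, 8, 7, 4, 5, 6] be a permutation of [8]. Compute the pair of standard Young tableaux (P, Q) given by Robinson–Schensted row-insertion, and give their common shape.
P = [1, 3, 4, 5, 6] / [2, 7] / [8];  Q = [1, 2, 4, 7, 8] / [3, 5] / [6];  common shape = (5, 2, 1)

Row-insert the values π_1, π_2, … into P one at a time, bumping the leftmost entry strictly greater than the inserted value down to the next row. The recording tableau Q records, in position (i, j), the step at which that cell was added to P.
  Insert 2 (step 1): P = [2];  Q = [1]
  Insert 3 (step 2): P = [2, 3];  Q = [1, 2]
  Insert 1 (step 3): P = [1, 3] / [2];  Q = [1, 2] / [3]
  Insert 8 (step 4): P = [1, 3, 8] / [2];  Q = [1, 2, 4] / [3]
  Insert 7 (step 5): P = [1, 3, 7] / [2, 8];  Q = [1, 2, 4] / [3, 5]
  Insert 4 (step 6): P = [1, 3, 4] / [2, 7] / [8];  Q = [1, 2, 4] / [3, 5] / [6]
  Insert 5 (step 7): P = [1, 3, 4, 5] / [2, 7] / [8];  Q = [1, 2, 4, 7] / [3, 5] / [6]
  Insert 6 (step 8): P = [1, 3, 4, 5, 6] / [2, 7] / [8];  Q = [1, 2, 4, 7, 8] / [3, 5] / [6]
Final shape: (5, 2, 1).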